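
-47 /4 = -11.75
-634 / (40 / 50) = -1585 / 2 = -792.50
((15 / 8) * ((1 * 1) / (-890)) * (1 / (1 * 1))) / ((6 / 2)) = -1 / 1424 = -0.00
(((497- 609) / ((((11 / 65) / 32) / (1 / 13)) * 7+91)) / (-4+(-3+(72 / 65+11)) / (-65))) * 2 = 5408000 / 9143943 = 0.59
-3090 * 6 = -18540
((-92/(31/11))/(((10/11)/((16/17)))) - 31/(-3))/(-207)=185483/1636335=0.11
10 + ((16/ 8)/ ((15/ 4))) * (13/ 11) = 1754/ 165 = 10.63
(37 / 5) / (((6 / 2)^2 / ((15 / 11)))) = 37 / 33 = 1.12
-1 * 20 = -20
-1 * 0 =0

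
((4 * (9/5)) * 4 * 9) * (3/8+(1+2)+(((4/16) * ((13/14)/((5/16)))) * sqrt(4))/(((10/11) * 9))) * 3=2419902/875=2765.60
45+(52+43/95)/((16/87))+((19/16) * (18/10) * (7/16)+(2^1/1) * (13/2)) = 8369639/24320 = 344.15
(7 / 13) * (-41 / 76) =-287 / 988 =-0.29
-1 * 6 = -6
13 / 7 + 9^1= 76 / 7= 10.86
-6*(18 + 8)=-156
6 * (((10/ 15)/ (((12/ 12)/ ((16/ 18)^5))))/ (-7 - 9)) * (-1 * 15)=40960/ 19683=2.08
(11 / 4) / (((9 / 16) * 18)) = 22 / 81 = 0.27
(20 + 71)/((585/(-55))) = -77/9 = -8.56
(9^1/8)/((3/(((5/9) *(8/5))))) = 0.33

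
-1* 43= -43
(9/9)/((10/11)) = 11/10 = 1.10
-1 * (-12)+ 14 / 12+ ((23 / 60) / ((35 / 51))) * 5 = 6703 / 420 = 15.96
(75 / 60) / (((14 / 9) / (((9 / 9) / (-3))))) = -15 / 56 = -0.27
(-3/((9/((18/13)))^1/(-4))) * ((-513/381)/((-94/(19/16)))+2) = 1155795/310388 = 3.72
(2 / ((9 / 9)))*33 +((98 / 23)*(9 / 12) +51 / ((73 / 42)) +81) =602889 / 3358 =179.54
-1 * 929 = -929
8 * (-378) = -3024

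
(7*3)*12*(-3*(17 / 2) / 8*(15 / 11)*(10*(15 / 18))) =-401625 / 44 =-9127.84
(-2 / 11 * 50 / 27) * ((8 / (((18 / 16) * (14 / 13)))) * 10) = -416000 / 18711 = -22.23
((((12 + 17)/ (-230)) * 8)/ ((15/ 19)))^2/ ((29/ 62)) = 10385248/ 2975625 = 3.49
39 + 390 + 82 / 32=6905 / 16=431.56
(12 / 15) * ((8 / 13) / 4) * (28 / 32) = 7 / 65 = 0.11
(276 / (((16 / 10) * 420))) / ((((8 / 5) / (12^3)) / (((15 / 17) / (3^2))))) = 5175 / 119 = 43.49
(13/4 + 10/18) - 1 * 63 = -2131/36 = -59.19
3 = 3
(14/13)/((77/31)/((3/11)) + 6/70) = 22785/194506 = 0.12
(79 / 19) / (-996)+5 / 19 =4901 / 18924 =0.26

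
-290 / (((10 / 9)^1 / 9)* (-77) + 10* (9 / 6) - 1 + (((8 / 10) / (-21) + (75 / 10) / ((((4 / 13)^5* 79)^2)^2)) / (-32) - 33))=2253404860996413602503065600 / 1029680104596159888235452589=2.19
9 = 9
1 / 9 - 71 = -70.89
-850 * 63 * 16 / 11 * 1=-856800 / 11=-77890.91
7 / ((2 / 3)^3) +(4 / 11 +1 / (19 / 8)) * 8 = 49997 / 1672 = 29.90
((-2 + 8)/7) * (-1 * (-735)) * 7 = 4410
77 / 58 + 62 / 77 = 2.13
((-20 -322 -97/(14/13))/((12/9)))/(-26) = 18147/1456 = 12.46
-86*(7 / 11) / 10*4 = -1204 / 55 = -21.89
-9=-9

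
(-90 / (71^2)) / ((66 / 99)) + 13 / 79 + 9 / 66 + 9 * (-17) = -1338070661 / 8761258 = -152.73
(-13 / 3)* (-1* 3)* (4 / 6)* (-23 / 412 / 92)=-13 / 2472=-0.01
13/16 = 0.81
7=7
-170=-170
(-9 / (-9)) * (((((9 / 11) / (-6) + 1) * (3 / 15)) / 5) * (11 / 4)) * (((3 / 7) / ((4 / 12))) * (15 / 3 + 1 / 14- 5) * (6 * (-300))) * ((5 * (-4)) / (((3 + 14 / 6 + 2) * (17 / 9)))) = 207765 / 9163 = 22.67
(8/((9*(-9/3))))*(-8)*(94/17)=13.11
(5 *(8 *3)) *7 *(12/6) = 1680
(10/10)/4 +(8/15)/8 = 19/60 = 0.32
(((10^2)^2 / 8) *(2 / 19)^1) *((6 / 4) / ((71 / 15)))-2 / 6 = 41.36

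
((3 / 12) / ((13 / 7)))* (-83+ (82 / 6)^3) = 116690 / 351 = 332.45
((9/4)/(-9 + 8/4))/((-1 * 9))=1/28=0.04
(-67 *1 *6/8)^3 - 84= -8125977/64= -126968.39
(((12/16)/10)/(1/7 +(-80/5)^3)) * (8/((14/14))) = -7/47785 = -0.00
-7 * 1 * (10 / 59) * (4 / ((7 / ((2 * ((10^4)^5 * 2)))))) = -16000000000000000000000 / 59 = -271186440677966101694.92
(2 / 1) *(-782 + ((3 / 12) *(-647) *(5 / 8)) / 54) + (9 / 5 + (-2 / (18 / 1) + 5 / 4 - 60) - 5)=-7040759 / 4320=-1629.81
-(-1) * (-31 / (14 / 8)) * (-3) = 372 / 7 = 53.14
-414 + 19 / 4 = -1637 / 4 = -409.25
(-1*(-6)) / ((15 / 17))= 34 / 5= 6.80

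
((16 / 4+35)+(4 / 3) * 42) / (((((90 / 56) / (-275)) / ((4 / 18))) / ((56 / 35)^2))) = -749056 / 81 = -9247.60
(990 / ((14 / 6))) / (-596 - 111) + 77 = 378103 / 4949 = 76.40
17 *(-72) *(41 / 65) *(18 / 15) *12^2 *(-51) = 2211307776 / 325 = 6804023.93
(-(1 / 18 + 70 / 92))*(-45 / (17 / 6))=5070 / 391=12.97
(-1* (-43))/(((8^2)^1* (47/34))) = 731/1504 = 0.49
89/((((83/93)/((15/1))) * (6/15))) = 620775/166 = 3739.61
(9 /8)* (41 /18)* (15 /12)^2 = 1025 /256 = 4.00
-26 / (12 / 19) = -247 / 6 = -41.17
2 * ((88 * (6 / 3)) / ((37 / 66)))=23232 / 37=627.89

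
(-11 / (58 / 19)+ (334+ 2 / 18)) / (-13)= -172525 / 6786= -25.42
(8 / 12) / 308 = 1 / 462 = 0.00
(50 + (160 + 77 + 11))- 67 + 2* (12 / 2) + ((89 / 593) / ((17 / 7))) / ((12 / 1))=29396819 / 120972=243.01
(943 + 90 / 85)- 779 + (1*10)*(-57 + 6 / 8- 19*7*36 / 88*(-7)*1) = 1275787 / 374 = 3411.20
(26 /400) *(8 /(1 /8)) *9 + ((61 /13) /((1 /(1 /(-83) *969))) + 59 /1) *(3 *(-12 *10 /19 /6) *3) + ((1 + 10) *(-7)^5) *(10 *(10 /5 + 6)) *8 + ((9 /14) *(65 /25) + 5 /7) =-848996597460561 /7175350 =-118321280.14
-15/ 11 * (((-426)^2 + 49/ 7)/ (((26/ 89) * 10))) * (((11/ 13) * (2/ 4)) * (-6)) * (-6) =-436103649/ 338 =-1290247.48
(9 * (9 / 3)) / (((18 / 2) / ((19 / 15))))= 19 / 5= 3.80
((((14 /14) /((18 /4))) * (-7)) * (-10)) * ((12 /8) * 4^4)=17920 /3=5973.33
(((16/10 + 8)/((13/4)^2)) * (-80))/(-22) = 6144/1859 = 3.31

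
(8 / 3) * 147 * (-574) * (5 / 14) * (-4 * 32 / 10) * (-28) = -28801024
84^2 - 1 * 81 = 6975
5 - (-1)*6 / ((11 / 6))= 91 / 11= 8.27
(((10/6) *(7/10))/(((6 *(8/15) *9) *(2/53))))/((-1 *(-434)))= 265/107136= 0.00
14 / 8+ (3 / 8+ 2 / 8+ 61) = 507 / 8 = 63.38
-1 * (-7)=7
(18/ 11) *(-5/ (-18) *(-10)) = -50/ 11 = -4.55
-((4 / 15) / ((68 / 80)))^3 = -4096 / 132651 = -0.03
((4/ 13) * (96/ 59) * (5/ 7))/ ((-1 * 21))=-640/ 37583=-0.02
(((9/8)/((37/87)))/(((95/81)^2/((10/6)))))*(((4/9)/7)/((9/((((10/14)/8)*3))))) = 63423/10471888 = 0.01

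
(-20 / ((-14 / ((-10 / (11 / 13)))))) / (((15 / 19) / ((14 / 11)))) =-9880 / 363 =-27.22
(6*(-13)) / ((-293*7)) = 78 / 2051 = 0.04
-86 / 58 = -43 / 29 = -1.48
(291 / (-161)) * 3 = -873 / 161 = -5.42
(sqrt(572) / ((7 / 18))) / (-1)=-36*sqrt(143) / 7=-61.50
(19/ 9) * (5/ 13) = 95/ 117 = 0.81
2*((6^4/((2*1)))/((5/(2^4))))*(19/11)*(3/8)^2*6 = 332424/55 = 6044.07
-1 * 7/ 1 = -7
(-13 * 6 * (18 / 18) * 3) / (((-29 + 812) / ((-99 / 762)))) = 143 / 3683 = 0.04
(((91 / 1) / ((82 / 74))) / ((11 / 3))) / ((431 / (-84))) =-848484 / 194381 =-4.37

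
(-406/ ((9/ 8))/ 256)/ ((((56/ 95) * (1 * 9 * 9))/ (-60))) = 13775/ 7776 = 1.77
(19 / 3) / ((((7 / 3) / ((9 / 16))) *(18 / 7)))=19 / 32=0.59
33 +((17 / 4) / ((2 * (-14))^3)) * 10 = 1448747 / 43904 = 33.00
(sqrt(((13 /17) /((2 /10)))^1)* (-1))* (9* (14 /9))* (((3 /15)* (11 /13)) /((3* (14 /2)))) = -22* sqrt(1105) /3315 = -0.22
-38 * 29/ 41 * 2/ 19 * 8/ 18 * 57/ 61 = -8816/ 7503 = -1.17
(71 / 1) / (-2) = -71 / 2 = -35.50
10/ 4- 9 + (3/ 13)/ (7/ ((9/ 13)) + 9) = -14507/ 2236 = -6.49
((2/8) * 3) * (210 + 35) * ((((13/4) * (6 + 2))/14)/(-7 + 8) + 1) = 525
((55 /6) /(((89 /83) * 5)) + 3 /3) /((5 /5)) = 1447 /534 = 2.71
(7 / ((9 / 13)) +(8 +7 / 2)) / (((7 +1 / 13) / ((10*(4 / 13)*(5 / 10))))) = 1945 / 414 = 4.70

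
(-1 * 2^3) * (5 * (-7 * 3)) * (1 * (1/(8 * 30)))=7/2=3.50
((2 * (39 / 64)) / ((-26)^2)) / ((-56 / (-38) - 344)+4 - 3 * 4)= -19 / 3694080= -0.00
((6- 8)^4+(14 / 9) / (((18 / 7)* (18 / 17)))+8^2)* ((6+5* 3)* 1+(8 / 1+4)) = 1292203 / 486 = 2658.85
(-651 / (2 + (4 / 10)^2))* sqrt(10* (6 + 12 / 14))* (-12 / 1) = 6200* sqrt(210) / 3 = 29948.85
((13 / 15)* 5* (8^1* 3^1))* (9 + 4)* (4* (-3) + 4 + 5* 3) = 9464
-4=-4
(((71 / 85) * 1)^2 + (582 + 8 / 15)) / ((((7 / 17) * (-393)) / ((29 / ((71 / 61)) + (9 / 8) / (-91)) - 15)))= -6470859421309 / 181296952200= -35.69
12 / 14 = 6 / 7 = 0.86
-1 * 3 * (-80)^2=-19200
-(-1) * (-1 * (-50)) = 50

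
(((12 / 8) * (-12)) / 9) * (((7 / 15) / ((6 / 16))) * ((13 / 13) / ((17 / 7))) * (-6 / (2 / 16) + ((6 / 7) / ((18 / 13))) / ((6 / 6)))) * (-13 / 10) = -144872 / 2295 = -63.13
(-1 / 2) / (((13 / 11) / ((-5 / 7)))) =55 / 182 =0.30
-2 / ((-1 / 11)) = 22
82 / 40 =41 / 20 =2.05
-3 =-3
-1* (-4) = 4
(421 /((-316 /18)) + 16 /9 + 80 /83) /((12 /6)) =-2506799 /236052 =-10.62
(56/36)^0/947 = 1/947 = 0.00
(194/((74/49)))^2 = 22591009/1369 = 16501.83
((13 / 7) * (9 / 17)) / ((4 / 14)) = 117 / 34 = 3.44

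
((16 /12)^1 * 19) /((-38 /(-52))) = 34.67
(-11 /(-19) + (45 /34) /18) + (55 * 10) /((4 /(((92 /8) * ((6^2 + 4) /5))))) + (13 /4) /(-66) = 1078742239 /85272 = 12650.60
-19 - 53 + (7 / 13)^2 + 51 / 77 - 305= -4893509 / 13013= -376.05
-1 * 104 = -104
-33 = -33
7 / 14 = 1 / 2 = 0.50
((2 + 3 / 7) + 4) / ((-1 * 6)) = -15 / 14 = -1.07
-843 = -843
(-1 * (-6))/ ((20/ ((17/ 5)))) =51/ 50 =1.02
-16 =-16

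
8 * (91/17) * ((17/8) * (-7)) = -637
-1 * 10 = -10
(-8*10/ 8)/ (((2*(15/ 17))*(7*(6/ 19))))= -323/ 126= -2.56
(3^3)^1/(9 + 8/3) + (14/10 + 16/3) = 9.05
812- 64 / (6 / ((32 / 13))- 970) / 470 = 2954084932 / 3638035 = 812.00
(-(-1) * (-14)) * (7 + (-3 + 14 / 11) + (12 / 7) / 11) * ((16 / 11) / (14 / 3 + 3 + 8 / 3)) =-3648 / 341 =-10.70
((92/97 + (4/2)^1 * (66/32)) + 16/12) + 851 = 1996043/2328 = 857.41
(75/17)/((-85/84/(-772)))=972720/289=3365.81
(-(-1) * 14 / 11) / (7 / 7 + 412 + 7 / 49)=49 / 15906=0.00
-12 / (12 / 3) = -3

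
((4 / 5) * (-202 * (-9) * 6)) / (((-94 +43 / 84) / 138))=-505782144 / 39265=-12881.25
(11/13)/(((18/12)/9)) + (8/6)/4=211/39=5.41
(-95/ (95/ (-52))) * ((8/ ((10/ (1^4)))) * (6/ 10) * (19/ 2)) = 5928/ 25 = 237.12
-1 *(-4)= 4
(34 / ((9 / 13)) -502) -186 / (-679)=-2765930 / 6111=-452.61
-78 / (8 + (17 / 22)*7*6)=-858 / 445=-1.93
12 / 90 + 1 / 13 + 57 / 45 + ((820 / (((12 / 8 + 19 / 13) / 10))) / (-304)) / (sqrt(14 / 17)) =96 / 65 -13325 * sqrt(238) / 20482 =-8.56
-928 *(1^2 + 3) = -3712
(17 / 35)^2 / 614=289 / 752150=0.00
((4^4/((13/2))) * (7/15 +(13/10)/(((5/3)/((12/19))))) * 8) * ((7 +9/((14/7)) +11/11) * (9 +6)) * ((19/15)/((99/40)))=111984640/3861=29004.05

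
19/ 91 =0.21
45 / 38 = 1.18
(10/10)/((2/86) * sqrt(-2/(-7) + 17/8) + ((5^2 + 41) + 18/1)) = 2899232/243535443-86 * sqrt(210)/243535443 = 0.01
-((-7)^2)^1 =-49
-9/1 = -9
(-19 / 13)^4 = 130321 / 28561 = 4.56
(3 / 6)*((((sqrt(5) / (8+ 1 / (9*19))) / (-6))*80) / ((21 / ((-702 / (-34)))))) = -1.83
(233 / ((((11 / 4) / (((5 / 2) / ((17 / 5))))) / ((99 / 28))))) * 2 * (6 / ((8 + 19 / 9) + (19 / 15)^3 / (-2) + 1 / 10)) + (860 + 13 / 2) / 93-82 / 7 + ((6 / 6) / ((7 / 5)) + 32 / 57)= 1245693805933 / 4350268006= 286.35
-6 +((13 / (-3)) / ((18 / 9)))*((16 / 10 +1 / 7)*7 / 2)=-1153 / 60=-19.22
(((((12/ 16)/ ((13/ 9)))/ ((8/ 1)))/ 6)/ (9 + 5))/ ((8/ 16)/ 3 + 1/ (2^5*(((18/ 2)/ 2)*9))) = 729/ 157976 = 0.00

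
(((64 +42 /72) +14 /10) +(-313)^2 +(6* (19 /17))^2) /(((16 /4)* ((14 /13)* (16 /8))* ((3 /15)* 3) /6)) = 3158454689 /27744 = 113842.80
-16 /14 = -8 /7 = -1.14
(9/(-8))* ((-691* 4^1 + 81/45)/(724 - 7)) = 41433/9560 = 4.33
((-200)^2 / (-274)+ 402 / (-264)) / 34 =-889179 / 204952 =-4.34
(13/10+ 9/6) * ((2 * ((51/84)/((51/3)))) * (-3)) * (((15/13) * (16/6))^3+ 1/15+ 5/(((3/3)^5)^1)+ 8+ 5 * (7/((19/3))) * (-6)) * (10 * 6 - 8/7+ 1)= -2371530782/7305025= -324.64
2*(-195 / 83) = -390 / 83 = -4.70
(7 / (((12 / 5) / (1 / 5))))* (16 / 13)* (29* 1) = 812 / 39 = 20.82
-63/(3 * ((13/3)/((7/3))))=-147/13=-11.31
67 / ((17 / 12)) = 804 / 17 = 47.29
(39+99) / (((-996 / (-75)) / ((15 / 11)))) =14.17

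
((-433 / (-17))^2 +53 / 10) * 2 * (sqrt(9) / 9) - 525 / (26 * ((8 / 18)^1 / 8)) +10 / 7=9730754 / 131495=74.00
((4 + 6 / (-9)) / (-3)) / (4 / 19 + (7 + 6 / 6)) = -0.14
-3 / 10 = -0.30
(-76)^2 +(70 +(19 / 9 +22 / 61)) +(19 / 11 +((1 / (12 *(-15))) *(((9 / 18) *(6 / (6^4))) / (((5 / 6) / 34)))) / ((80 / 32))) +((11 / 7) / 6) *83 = 2234019506651 / 380457000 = 5871.94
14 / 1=14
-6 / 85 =-0.07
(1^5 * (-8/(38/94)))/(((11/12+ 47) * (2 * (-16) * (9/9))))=141/10925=0.01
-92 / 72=-23 / 18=-1.28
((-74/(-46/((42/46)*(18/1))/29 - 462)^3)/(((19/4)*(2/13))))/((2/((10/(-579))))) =-0.00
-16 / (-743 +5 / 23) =92 / 4271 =0.02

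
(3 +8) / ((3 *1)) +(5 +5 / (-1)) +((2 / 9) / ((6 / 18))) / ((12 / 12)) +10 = 43 / 3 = 14.33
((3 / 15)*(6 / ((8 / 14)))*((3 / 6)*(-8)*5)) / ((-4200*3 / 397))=397 / 300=1.32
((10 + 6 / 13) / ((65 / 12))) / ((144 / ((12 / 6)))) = 68 / 2535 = 0.03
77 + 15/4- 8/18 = 80.31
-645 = -645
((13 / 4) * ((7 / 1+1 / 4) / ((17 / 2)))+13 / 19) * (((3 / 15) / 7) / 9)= 2977 / 271320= 0.01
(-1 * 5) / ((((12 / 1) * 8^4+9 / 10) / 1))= -50 / 491529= -0.00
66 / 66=1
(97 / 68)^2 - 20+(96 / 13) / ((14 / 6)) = -6227749 / 420784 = -14.80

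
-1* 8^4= -4096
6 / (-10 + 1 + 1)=-3 / 4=-0.75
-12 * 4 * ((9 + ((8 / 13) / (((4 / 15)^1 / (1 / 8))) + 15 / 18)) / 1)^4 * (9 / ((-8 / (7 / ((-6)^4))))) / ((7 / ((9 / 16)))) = 6216250684081 / 25268944896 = 246.00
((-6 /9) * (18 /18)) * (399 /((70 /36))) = -684 /5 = -136.80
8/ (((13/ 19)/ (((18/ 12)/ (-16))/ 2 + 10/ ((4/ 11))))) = 33383/ 104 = 320.99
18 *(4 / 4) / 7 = 18 / 7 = 2.57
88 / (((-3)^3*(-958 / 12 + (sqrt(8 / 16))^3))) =176*sqrt(2) / 1376619 + 168608 / 4129857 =0.04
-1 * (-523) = 523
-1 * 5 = -5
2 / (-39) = -2 / 39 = -0.05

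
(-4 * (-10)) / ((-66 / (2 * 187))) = -680 / 3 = -226.67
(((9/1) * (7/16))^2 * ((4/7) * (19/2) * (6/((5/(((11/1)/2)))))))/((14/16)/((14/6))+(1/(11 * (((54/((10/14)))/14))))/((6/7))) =316758519/225040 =1407.57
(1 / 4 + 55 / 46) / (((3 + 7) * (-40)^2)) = 133 / 1472000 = 0.00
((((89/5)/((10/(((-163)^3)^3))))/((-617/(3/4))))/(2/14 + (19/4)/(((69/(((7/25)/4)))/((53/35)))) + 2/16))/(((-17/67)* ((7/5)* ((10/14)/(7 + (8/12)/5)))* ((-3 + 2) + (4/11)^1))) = 78669936247514914156581526074/2787965711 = 28217684291137579975.99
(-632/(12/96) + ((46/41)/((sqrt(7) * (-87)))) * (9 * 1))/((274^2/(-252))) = 1242 * sqrt(7)/22316341 + 318528/18769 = 16.97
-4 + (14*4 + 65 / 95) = 1001 / 19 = 52.68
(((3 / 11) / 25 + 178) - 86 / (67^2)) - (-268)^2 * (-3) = 215649.99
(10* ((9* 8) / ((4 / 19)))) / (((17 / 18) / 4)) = 246240 / 17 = 14484.71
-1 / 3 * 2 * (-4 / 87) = 8 / 261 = 0.03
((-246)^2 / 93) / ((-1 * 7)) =-20172 / 217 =-92.96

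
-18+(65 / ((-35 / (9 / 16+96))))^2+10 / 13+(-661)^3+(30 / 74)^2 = -64467211747078947 / 223245568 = -288772638.69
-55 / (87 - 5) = -0.67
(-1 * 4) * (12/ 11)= -48/ 11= -4.36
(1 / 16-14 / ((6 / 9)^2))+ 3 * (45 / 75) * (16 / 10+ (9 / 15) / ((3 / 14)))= -9407 / 400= -23.52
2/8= 1/4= 0.25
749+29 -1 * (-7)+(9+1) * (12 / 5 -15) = 659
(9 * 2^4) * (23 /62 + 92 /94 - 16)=-2109.64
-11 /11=-1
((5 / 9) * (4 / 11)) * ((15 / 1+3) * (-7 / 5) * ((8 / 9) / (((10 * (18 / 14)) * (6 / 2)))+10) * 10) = -1363936 / 2673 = -510.26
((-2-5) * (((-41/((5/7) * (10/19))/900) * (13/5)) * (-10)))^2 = 246237265729/506250000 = 486.39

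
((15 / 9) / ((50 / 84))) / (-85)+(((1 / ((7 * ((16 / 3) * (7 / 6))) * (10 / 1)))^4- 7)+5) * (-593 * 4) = 4760744373790524159 / 1003536558080000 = 4743.97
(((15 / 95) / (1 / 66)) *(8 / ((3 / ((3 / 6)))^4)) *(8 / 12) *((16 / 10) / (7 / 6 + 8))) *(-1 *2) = -64 / 4275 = -0.01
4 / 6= 2 / 3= 0.67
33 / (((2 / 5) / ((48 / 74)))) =53.51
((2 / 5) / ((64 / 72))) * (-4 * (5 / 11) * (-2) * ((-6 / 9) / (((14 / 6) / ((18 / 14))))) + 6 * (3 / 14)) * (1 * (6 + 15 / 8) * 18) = -19683 / 6160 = -3.20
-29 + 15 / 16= -449 / 16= -28.06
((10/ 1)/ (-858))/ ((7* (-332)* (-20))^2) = -1/ 185361496320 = -0.00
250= 250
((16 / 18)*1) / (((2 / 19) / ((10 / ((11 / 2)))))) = 1520 / 99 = 15.35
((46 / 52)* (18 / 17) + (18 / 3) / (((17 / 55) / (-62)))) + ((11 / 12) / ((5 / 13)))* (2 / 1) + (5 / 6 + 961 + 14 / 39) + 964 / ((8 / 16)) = 5610194 / 3315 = 1692.37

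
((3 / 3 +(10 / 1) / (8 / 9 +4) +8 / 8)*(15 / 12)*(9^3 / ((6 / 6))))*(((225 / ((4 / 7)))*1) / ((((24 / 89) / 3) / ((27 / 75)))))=5813369.86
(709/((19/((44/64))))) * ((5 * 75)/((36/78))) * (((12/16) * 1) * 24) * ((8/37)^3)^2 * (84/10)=15697627545600/48748801771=322.01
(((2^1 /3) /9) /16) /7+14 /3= 7057 /1512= 4.67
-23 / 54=-0.43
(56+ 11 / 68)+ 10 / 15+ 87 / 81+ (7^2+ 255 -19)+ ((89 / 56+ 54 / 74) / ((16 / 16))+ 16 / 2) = 335930621 / 951048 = 353.22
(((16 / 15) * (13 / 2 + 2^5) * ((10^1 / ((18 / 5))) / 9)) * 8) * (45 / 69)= 123200 / 1863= 66.13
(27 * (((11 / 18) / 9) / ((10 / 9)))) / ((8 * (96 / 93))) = 1023 / 5120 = 0.20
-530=-530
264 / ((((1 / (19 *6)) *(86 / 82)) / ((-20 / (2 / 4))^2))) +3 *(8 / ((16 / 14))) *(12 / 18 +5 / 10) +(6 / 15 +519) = 19743209877 / 430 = 45914441.57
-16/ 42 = -8/ 21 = -0.38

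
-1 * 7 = -7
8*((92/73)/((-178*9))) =-368/58473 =-0.01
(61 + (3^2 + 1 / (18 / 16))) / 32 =319 / 144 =2.22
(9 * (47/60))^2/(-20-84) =-19881/41600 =-0.48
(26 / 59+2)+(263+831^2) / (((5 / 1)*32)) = 5097707 / 1180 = 4320.09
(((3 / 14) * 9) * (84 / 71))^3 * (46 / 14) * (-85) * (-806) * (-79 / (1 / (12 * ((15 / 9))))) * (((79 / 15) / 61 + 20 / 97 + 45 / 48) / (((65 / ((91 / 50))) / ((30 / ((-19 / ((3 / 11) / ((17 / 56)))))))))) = 456783942234675890016 / 2213058559415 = 206403911.14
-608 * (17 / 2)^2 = -43928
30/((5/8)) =48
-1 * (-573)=573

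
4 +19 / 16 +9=227 / 16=14.19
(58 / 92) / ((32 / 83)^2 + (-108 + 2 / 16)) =-799124 / 136551345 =-0.01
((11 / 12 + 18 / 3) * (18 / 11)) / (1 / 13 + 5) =1079 / 484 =2.23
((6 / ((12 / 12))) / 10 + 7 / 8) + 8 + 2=459 / 40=11.48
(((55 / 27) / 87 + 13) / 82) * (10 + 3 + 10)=351808 / 96309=3.65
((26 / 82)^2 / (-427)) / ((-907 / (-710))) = -119990 / 651032809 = -0.00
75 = 75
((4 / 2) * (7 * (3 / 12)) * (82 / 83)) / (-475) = -287 / 39425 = -0.01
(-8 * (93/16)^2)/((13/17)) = -353.44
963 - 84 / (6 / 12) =795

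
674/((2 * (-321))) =-337/321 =-1.05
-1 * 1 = -1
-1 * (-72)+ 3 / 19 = 72.16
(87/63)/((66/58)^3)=707281/754677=0.94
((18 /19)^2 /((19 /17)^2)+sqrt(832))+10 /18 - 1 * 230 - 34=-308148367 /1172889+8 * sqrt(13)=-233.88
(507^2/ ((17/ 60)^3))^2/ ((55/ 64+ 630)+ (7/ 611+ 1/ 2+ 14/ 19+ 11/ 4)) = 50898104733633682636800000/ 253006787961323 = 201172882133.95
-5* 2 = -10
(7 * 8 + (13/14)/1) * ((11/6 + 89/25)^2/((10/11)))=5737834927/3150000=1821.53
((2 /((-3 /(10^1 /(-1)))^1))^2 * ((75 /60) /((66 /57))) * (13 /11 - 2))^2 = 22562500 /14641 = 1541.05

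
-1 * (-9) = 9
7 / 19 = 0.37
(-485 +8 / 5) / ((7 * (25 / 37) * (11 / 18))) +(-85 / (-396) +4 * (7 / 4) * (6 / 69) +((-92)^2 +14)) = 66239132809 / 7969500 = 8311.58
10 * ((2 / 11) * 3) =60 / 11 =5.45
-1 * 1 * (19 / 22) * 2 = -19 / 11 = -1.73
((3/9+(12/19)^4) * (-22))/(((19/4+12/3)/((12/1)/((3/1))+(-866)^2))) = -2541247259584/2736741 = -928566.96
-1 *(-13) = 13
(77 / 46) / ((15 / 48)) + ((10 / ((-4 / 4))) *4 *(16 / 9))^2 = 5062.15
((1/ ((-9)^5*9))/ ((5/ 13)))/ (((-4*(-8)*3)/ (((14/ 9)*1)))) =-91/ 1147912560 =-0.00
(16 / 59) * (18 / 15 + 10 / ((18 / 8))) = 4064 / 2655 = 1.53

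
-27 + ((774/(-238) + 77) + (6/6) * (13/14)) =1621/34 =47.68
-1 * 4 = -4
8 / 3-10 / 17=106 / 51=2.08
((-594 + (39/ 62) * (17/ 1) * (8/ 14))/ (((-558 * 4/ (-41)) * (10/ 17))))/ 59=-7409807/ 23813580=-0.31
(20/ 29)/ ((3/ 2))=40/ 87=0.46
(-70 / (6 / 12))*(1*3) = -420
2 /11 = 0.18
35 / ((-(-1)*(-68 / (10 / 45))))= -35 / 306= -0.11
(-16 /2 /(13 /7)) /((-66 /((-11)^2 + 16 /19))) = 64820 /8151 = 7.95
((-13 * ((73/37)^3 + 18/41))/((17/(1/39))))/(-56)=16861451/5931263688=0.00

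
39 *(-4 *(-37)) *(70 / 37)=10920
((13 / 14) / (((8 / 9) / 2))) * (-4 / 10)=-117 / 140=-0.84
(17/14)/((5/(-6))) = -51/35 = -1.46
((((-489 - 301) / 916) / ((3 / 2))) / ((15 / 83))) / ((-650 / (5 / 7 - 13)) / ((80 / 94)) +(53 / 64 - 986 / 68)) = -18044864 / 275050755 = -0.07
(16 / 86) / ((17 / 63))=504 / 731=0.69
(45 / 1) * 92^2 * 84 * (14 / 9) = 49768320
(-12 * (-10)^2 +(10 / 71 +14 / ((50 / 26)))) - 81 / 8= -17078399 / 14200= -1202.70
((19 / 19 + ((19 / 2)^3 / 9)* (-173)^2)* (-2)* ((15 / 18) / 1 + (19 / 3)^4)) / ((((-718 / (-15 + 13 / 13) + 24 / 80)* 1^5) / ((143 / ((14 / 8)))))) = -243797268617045 / 16767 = -14540303490.01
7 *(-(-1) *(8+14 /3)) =88.67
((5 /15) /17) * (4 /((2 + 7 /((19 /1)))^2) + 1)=0.03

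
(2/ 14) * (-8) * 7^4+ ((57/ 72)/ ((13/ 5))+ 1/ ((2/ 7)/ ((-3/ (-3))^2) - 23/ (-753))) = -1425362459/ 520104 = -2740.53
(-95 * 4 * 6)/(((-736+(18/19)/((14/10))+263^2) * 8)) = -12635/3033893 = -0.00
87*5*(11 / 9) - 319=638 / 3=212.67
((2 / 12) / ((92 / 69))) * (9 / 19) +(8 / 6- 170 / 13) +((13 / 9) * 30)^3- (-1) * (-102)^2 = 91762.69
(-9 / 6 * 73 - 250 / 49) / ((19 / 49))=-11231 / 38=-295.55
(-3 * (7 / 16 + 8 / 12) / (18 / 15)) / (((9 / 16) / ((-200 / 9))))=26500 / 243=109.05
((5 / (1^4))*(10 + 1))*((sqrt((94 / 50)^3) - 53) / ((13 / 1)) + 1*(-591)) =-425480 / 13 + 517*sqrt(47) / 325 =-32718.33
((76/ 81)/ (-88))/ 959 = -19/ 1708938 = -0.00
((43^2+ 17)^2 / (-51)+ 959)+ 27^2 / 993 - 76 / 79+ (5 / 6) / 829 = -148840398531431 / 2211107142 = -67314.87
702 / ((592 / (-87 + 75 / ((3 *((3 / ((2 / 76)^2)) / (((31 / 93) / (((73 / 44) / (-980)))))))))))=-815252061 / 7800488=-104.51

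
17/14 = 1.21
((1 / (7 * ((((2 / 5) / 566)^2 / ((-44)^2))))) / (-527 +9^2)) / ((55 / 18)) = -634304880 / 1561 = -406345.21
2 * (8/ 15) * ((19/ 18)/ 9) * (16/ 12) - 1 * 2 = -6682/ 3645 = -1.83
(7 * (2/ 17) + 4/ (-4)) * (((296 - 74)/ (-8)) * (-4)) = -333/ 17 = -19.59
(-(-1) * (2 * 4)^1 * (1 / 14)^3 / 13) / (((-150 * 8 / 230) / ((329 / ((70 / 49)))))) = -1081 / 109200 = -0.01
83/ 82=1.01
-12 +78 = 66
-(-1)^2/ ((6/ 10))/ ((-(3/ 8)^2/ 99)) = 3520/ 3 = 1173.33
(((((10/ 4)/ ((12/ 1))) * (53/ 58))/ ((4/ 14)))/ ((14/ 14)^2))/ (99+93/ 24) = 1855/ 286404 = 0.01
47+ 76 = 123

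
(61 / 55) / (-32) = -61 / 1760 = -0.03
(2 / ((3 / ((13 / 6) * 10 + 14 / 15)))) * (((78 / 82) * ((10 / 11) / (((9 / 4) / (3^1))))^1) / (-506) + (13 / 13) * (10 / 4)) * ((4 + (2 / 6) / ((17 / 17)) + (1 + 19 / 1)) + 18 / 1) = 1593.10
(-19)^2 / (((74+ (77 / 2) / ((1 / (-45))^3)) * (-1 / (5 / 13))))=3610 / 91214201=0.00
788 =788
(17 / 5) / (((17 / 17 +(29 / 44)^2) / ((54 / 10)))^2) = 48.19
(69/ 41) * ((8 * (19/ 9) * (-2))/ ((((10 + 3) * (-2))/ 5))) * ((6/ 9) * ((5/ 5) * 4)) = 139840/ 4797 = 29.15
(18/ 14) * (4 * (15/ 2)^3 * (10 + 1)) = 334125/ 14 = 23866.07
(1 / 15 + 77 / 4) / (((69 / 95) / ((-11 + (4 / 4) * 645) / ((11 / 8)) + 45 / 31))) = 3473306267 / 282348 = 12301.51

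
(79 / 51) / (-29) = -79 / 1479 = -0.05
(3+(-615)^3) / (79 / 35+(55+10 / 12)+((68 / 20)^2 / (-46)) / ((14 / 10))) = -112349843676 / 27971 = -4016654.52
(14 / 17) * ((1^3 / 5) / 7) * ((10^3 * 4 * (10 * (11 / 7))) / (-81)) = -18.26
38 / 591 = 0.06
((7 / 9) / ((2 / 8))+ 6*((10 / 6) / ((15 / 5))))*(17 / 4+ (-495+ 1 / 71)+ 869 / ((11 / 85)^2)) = 1552148063 / 4686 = 331230.91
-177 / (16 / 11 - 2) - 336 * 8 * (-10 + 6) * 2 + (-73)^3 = -734377 / 2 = -367188.50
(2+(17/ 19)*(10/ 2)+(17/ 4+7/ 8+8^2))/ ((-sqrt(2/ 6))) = -11491*sqrt(3)/ 152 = -130.94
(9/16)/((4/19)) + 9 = 747/64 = 11.67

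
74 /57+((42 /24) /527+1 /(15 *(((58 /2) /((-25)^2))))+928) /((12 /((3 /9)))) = 3401511991 /125442864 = 27.12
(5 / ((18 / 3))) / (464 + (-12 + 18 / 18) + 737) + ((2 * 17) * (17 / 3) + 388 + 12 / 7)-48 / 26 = 10777061 / 18564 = 580.54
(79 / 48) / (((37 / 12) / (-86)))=-3397 / 74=-45.91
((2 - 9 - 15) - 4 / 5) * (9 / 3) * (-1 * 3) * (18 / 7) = 18468 / 35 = 527.66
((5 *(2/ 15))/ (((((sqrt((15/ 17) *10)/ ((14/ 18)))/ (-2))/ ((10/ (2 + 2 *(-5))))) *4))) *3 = 7 *sqrt(102)/ 216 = 0.33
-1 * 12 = -12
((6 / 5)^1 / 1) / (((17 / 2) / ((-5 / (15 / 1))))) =-4 / 85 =-0.05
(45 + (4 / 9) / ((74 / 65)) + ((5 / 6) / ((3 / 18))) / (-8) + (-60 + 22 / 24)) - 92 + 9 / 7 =-1958641 / 18648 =-105.03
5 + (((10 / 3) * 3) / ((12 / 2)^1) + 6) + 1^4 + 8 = 65 / 3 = 21.67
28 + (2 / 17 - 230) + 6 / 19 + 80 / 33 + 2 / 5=-10591972 / 53295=-198.74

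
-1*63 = -63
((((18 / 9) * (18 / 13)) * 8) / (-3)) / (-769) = 96 / 9997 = 0.01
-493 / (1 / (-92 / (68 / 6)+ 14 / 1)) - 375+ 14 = -3261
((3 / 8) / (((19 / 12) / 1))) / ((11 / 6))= 27 / 209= 0.13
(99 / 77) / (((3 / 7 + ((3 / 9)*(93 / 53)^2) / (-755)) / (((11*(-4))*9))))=-57261465 / 48047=-1191.78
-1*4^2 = -16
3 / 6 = 1 / 2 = 0.50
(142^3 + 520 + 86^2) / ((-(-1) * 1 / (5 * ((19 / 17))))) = 272764380 / 17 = 16044963.53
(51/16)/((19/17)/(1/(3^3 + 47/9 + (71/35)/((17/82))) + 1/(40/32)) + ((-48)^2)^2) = 803333589/1337860381822144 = 0.00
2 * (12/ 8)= 3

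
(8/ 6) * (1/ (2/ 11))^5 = 161051/ 24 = 6710.46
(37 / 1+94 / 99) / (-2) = -3757 / 198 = -18.97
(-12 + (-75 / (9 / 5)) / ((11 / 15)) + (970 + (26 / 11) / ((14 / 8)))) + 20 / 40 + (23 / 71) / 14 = 4937005 / 5467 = 903.06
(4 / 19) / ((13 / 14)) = 56 / 247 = 0.23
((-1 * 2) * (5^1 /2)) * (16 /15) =-5.33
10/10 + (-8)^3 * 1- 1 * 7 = -518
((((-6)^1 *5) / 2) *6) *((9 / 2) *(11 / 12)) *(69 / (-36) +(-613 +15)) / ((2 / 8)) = 3563505 / 4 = 890876.25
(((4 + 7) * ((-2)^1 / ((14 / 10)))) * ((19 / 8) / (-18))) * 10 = 5225 / 252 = 20.73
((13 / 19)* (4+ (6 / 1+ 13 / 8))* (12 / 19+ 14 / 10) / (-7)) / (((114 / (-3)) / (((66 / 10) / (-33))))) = -233337 / 19205200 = -0.01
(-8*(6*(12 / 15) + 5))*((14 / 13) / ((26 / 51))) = -139944 / 845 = -165.61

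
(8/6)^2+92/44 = 383/99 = 3.87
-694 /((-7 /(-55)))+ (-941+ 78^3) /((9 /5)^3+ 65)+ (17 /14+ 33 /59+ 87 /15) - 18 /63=11343359774 /9141755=1240.83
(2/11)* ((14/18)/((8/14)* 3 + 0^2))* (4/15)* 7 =686/4455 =0.15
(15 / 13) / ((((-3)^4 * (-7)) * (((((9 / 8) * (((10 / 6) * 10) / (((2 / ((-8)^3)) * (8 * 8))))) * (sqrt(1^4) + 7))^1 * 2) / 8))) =1 / 73710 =0.00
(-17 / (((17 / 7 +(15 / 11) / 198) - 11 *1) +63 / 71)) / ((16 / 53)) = 162550311 / 22160872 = 7.34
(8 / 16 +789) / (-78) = -1579 / 156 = -10.12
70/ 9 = 7.78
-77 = -77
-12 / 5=-2.40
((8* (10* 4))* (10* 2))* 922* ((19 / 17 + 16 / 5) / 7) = 3639653.11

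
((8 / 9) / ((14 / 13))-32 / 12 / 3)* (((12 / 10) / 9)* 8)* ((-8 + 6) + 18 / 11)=256 / 10395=0.02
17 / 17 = 1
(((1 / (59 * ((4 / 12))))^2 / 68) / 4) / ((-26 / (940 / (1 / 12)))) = -6345 / 1538602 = -0.00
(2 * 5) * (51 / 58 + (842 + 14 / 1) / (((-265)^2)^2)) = 251509131523 / 28602993625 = 8.79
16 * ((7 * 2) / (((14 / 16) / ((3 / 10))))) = 384 / 5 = 76.80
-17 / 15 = -1.13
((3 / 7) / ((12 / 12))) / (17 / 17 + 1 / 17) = 0.40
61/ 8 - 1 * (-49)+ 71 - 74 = 429/ 8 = 53.62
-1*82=-82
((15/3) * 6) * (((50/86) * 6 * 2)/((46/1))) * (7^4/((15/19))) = 13685700/989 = 13837.92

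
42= 42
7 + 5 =12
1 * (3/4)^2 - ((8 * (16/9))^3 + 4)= -33594527/11664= -2880.19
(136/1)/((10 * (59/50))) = 11.53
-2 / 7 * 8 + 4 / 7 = -12 / 7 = -1.71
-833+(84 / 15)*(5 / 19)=-15799 / 19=-831.53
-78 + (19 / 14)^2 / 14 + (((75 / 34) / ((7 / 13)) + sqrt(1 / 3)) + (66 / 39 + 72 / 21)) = -41631567 / 606424 + sqrt(3) / 3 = -68.07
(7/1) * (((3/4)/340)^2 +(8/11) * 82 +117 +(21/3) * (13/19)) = 490931942767/386566400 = 1269.98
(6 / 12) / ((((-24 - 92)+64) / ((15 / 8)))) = -15 / 832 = -0.02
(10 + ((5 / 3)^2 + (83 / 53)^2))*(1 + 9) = 3850360 / 25281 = 152.30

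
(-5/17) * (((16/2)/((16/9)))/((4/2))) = -45/68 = -0.66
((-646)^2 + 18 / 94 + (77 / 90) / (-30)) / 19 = 52957421081 / 2411100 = 21964.01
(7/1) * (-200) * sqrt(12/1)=-2800 * sqrt(3)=-4849.74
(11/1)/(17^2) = 11/289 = 0.04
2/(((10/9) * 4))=9/20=0.45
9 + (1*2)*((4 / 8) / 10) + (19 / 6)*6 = 281 / 10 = 28.10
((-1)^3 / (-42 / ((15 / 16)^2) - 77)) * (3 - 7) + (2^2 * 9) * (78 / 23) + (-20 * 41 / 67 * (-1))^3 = 126587819606236 / 64741341091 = 1955.29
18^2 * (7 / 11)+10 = 2378 / 11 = 216.18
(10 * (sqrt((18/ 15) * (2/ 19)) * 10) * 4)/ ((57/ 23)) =3680 * sqrt(285)/ 1083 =57.36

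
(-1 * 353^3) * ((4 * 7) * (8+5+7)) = -24632707120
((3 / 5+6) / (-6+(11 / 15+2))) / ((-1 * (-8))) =-99 / 392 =-0.25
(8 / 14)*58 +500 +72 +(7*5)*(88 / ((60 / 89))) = 108650 / 21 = 5173.81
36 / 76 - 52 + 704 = 12397 / 19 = 652.47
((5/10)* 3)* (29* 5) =435/2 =217.50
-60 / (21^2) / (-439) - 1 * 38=-2452234 / 64533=-38.00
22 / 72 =11 / 36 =0.31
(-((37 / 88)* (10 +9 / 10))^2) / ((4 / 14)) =-113855623 / 1548800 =-73.51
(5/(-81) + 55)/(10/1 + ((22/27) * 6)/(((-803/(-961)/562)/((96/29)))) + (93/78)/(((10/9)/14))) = 1224684500/243205855641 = 0.01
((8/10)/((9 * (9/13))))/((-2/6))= -52/135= -0.39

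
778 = 778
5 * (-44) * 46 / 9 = -1124.44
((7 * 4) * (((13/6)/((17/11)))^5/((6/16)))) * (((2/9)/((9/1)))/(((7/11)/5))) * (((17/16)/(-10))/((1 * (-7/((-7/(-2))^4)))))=225614492041939/1262548871424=178.70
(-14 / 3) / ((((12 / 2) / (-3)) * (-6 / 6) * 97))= -0.02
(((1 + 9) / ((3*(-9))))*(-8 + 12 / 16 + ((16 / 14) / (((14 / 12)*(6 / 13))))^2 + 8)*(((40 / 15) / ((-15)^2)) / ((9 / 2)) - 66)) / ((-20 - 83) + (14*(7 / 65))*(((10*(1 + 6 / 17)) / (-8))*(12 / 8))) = -8943399790676 / 7437996830565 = -1.20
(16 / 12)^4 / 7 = 256 / 567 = 0.45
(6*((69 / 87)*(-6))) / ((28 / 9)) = -1863 / 203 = -9.18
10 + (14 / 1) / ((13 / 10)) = 270 / 13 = 20.77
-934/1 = -934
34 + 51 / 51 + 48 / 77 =2743 / 77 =35.62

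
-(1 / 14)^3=-1 / 2744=-0.00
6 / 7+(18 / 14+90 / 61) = 1545 / 427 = 3.62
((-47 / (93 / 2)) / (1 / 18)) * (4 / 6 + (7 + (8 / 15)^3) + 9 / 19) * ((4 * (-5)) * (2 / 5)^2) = 1599437824 / 3313125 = 482.76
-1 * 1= -1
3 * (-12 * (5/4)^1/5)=-9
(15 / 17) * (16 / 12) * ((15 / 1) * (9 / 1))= 2700 / 17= 158.82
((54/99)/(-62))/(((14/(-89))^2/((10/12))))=-39605/133672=-0.30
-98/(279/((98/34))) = -1.01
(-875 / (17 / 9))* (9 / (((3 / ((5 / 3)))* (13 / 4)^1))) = -157500 / 221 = -712.67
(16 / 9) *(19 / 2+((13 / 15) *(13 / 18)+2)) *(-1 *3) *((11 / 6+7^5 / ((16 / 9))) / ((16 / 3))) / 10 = -742996649 / 64800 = -11466.00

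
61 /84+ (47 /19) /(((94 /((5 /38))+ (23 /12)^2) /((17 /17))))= 86008661 /117878964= 0.73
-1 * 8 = -8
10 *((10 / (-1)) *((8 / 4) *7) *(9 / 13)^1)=-12600 / 13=-969.23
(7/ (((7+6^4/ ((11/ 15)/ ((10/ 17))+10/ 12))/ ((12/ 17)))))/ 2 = 0.00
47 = 47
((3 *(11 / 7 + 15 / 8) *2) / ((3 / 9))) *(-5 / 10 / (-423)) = 193 / 2632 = 0.07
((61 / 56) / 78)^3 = 226981 / 83338924032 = 0.00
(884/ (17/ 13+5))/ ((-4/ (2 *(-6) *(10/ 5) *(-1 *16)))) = -551616/ 41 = -13454.05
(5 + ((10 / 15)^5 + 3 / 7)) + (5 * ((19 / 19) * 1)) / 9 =10403 / 1701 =6.12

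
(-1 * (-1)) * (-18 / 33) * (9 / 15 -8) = 222 / 55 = 4.04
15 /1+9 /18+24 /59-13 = 343 /118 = 2.91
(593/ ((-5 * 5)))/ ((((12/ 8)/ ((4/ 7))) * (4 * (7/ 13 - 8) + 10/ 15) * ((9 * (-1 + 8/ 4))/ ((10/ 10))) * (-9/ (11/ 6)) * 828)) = -0.00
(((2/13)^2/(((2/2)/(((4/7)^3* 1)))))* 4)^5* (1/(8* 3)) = 140737488355328/1963475009163309593863821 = 0.00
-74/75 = -0.99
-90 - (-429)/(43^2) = -165981/1849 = -89.77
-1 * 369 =-369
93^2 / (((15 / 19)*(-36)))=-18259 / 60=-304.32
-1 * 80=-80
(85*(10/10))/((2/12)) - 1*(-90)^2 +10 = -7580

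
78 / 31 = 2.52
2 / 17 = 0.12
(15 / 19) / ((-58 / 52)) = -390 / 551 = -0.71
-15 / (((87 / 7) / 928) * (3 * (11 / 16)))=-17920 / 33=-543.03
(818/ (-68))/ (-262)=409/ 8908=0.05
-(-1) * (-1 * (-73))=73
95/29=3.28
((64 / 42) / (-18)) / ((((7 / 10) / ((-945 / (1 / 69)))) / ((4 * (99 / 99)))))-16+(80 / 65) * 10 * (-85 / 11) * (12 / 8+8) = 30653984 / 1001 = 30623.36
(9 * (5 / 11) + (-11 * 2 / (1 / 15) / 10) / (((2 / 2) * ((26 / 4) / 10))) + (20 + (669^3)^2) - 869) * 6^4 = 116188115598686486576.90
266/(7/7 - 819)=-133/409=-0.33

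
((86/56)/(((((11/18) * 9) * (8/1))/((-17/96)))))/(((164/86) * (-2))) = 31433/19396608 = 0.00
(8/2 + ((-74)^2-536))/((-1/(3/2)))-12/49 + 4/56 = -726785/98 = -7416.17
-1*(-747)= 747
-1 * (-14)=14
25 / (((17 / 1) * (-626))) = -25 / 10642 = -0.00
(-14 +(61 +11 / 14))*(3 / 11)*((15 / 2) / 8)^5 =9.44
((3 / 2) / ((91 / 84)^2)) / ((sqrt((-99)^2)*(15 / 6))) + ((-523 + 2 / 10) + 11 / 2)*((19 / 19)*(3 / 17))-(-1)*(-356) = -141354869 / 316030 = -447.28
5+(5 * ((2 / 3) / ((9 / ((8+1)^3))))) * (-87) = -23485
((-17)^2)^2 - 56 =83465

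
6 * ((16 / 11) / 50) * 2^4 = 2.79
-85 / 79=-1.08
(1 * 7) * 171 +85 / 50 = 11987 / 10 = 1198.70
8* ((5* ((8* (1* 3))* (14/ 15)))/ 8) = 112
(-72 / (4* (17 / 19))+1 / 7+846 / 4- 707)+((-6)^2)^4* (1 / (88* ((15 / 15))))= 48619063 / 2618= 18571.07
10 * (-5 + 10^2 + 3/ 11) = 10480/ 11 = 952.73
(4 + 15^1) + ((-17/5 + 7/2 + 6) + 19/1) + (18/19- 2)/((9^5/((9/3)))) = 164923657/3739770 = 44.10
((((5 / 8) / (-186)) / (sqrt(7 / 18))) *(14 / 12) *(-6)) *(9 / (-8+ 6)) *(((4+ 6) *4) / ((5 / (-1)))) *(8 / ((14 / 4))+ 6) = 1305 *sqrt(14) / 434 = 11.25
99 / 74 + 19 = 1505 / 74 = 20.34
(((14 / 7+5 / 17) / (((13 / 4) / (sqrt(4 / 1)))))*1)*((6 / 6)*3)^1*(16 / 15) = 384 / 85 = 4.52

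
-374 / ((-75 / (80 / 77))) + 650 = 68794 / 105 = 655.18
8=8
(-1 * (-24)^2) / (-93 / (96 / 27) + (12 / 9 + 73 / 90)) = 829440 / 34577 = 23.99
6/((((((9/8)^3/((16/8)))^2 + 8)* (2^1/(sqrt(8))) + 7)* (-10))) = -0.05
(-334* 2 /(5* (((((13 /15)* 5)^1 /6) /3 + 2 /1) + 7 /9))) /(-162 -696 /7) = 42084 /248575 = 0.17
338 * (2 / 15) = 676 / 15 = 45.07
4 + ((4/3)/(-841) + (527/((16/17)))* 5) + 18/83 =9394599643/3350544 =2803.90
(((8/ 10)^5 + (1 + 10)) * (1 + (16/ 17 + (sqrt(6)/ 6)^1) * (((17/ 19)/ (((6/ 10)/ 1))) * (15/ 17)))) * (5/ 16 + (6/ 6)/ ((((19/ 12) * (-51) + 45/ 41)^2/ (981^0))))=10072669589073 * sqrt(6)/ 12968789644000 + 21847620338699337/ 2755867799350000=9.83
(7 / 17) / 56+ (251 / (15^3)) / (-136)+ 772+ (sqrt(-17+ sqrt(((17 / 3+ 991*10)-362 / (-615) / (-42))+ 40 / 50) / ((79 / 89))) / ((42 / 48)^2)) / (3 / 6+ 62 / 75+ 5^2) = 640*sqrt(-1966298353425+ 30268455*sqrt(183781864910)) / 4387248173+ 88587781 / 114750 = 772.49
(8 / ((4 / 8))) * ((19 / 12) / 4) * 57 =361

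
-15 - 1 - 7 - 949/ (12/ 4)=-1018/ 3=-339.33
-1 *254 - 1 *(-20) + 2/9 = -2104/9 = -233.78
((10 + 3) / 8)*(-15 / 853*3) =-585 / 6824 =-0.09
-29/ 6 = -4.83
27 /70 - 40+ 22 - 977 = -69623 /70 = -994.61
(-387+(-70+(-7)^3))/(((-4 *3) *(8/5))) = 125/3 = 41.67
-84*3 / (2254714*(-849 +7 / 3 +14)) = 27 / 201152699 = 0.00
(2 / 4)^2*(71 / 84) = 0.21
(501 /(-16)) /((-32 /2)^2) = -501 /4096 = -0.12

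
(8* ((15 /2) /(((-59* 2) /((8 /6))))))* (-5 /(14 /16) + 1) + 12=6276 /413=15.20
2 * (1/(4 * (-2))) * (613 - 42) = -571/4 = -142.75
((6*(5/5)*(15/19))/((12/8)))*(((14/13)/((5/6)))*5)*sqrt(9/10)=1512*sqrt(10)/247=19.36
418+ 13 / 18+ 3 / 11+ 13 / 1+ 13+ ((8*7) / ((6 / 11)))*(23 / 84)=473.11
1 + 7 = 8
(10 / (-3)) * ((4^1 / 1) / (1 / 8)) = -106.67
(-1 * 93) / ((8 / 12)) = -279 / 2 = -139.50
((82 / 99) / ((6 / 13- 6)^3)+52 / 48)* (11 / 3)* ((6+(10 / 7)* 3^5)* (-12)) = -16757.39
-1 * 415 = -415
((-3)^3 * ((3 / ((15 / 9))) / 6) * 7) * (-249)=141183 / 10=14118.30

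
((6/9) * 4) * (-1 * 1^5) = -2.67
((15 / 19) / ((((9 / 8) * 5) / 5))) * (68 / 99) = 2720 / 5643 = 0.48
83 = 83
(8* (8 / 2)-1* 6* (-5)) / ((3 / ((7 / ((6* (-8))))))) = -3.01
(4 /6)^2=4 /9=0.44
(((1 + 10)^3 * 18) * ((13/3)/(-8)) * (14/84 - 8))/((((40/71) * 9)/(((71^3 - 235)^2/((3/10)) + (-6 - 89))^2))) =3645875357232724326669471000.00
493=493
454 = 454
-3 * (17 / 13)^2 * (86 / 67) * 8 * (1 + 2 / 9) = -2187152 / 33969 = -64.39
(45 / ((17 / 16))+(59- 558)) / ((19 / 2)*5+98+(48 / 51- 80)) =-15526 / 2259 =-6.87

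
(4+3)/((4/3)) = 5.25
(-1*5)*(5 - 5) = 0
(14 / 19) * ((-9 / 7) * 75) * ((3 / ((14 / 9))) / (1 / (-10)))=1370.30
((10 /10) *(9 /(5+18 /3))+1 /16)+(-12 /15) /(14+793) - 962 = -682549199 /710160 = -961.12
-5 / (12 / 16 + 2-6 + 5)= -20 / 7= -2.86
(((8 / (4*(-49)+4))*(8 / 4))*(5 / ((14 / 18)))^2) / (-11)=675 / 2156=0.31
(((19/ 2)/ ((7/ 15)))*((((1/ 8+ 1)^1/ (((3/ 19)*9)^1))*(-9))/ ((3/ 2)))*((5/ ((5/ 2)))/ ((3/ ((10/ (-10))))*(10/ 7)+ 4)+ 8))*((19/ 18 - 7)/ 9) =63.87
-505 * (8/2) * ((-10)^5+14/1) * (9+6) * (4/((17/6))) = 4277048188.24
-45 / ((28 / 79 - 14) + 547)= -237 / 2809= -0.08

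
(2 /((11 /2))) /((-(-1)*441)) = 4 /4851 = 0.00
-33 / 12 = -11 / 4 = -2.75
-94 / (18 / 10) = -470 / 9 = -52.22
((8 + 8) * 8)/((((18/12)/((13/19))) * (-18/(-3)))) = 1664/171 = 9.73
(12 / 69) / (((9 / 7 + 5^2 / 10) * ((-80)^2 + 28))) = 14 / 1958933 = 0.00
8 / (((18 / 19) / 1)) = 76 / 9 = 8.44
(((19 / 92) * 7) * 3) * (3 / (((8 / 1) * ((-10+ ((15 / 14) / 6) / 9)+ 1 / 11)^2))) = 574858053 / 34567738174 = 0.02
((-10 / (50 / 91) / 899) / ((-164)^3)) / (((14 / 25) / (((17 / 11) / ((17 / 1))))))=0.00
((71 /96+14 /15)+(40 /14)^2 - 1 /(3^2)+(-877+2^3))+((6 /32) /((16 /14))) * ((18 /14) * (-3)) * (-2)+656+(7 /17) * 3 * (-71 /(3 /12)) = -1326268081 /2399040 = -552.83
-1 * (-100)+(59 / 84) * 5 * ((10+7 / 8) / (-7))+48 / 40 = 750633 / 7840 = 95.74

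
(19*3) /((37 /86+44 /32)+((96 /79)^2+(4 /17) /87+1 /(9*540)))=73301131404360 /4224240395573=17.35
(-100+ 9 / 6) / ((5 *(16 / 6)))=-7.39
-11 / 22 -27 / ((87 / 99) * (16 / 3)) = -2905 / 464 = -6.26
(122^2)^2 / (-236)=-55383364 / 59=-938701.08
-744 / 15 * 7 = -1736 / 5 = -347.20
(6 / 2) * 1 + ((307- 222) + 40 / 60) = 266 / 3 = 88.67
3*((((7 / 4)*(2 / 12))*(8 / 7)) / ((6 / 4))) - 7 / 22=23 / 66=0.35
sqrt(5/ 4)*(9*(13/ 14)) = 117*sqrt(5)/ 28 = 9.34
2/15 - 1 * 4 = -3.87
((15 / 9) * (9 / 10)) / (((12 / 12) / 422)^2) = 267126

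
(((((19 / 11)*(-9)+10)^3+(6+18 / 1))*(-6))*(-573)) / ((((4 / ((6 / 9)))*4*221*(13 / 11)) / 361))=-40343988561 / 1390532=-29013.35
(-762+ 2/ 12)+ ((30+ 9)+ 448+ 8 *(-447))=-23105/ 6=-3850.83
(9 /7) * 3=27 /7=3.86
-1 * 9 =-9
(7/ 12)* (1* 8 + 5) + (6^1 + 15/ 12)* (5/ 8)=1163/ 96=12.11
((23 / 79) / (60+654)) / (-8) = -23 / 451248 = -0.00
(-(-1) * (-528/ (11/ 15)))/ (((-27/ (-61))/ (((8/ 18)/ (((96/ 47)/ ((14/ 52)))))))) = -100345/ 1053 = -95.29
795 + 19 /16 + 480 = 20419 /16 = 1276.19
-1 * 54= -54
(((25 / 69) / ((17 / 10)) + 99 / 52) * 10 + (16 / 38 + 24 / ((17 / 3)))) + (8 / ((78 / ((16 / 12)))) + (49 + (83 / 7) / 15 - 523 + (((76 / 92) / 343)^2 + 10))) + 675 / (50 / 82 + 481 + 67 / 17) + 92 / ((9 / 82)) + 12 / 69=902822802891287371 / 2242817145872310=402.54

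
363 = 363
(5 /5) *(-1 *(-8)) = 8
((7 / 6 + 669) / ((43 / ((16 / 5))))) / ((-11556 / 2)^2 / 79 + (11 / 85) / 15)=216008120 / 1830348232667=0.00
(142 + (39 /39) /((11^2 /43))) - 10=16015 /121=132.36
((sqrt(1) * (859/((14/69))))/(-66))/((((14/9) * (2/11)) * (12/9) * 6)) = -177813/6272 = -28.35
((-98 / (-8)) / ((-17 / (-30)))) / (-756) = -0.03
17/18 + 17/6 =34/9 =3.78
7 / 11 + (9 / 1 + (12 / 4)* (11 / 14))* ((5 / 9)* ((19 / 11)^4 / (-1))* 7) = -34479163 / 87846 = -392.50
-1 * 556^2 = -309136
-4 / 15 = -0.27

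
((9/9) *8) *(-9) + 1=-71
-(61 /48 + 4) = -253 /48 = -5.27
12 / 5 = 2.40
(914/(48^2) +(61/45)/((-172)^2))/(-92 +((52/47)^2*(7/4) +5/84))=-0.00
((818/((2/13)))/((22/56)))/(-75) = -148876/825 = -180.46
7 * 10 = 70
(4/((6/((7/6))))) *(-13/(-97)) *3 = 91/291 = 0.31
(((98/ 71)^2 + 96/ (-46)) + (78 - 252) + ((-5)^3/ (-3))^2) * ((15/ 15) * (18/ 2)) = 1629852953/ 115943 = 14057.36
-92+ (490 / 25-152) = -1122 / 5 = -224.40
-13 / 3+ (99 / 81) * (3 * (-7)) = -30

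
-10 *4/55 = -0.73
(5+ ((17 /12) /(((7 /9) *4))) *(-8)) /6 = 19 /84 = 0.23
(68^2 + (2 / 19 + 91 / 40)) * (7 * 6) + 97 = 73873889 / 380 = 194404.97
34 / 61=0.56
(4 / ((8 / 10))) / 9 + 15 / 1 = 140 / 9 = 15.56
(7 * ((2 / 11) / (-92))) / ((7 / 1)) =-1 / 506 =-0.00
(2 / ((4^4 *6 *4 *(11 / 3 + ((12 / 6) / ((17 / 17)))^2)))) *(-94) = -47 / 11776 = -0.00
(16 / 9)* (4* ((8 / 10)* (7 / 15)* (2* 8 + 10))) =46592 / 675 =69.03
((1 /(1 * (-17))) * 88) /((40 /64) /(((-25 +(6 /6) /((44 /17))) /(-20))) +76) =-47652 /704293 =-0.07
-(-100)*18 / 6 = 300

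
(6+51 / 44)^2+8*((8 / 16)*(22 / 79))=8009143 / 152944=52.37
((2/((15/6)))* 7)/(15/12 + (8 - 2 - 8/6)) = 336/355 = 0.95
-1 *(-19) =19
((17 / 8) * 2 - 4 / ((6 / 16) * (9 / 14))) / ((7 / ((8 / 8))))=-1333 / 756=-1.76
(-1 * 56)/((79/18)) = -1008/79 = -12.76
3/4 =0.75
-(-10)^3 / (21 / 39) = 13000 / 7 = 1857.14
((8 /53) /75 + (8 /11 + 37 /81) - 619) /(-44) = 364687837 /25972650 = 14.04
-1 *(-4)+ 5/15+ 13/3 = 26/3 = 8.67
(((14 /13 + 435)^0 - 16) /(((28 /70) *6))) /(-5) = 5 /4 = 1.25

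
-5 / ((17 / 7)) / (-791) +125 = 240130 / 1921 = 125.00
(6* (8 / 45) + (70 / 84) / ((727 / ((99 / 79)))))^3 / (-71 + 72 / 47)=-0.02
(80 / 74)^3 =64000 / 50653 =1.26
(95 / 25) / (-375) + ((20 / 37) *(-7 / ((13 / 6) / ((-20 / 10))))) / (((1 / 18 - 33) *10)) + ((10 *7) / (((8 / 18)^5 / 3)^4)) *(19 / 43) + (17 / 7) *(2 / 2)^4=2451635688862804941856247894733149 / 88498797222895288320000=27702474675.31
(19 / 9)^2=361 / 81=4.46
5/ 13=0.38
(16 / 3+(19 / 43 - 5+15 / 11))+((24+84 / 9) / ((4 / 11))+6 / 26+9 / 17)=94.57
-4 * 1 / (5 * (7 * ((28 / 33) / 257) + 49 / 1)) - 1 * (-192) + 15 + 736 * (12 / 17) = 25674990867 / 35340025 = 726.51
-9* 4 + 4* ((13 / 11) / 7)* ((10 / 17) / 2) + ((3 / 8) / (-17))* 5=-376067 / 10472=-35.91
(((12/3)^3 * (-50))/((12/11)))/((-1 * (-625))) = -352/75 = -4.69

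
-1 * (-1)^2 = -1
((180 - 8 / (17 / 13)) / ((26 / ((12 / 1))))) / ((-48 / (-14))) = 5173 / 221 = 23.41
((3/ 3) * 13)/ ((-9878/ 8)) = -52/ 4939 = -0.01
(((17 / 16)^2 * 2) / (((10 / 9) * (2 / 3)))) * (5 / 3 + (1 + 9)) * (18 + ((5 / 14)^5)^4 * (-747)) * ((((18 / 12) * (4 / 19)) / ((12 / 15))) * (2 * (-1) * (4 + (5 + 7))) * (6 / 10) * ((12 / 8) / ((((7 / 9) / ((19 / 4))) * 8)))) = -5555.07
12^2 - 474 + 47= -283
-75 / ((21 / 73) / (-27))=7039.29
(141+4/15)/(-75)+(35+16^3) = 4129.12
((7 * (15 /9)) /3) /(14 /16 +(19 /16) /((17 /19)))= 9520 /5391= 1.77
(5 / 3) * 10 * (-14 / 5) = -140 / 3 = -46.67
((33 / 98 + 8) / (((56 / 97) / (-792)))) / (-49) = 7845651 / 33614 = 233.40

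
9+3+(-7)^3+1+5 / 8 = -2635 / 8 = -329.38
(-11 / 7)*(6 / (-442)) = 0.02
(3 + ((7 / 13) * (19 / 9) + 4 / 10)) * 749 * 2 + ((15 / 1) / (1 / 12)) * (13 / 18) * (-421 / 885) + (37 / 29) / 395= 532500496589 / 79073865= 6734.22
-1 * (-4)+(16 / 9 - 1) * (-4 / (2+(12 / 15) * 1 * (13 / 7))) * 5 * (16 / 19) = 2524 / 10431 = 0.24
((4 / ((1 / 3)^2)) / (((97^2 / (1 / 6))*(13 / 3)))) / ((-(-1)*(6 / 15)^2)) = 225 / 244634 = 0.00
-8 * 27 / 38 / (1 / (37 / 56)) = -999 / 266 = -3.76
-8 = -8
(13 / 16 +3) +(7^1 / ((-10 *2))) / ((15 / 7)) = 4379 / 1200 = 3.65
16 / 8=2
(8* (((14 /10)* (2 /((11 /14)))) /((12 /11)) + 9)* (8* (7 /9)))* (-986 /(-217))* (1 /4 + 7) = 84180736 /4185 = 20114.87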